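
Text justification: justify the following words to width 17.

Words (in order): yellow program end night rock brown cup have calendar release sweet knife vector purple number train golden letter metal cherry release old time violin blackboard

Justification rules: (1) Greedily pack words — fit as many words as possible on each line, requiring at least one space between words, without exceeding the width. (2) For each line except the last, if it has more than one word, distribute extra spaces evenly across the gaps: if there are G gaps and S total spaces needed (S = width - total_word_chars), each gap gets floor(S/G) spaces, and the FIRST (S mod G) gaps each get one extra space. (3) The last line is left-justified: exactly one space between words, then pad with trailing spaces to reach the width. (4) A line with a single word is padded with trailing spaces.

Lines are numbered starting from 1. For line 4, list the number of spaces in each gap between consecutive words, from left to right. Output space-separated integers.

Line 1: ['yellow', 'program'] (min_width=14, slack=3)
Line 2: ['end', 'night', 'rock'] (min_width=14, slack=3)
Line 3: ['brown', 'cup', 'have'] (min_width=14, slack=3)
Line 4: ['calendar', 'release'] (min_width=16, slack=1)
Line 5: ['sweet', 'knife'] (min_width=11, slack=6)
Line 6: ['vector', 'purple'] (min_width=13, slack=4)
Line 7: ['number', 'train'] (min_width=12, slack=5)
Line 8: ['golden', 'letter'] (min_width=13, slack=4)
Line 9: ['metal', 'cherry'] (min_width=12, slack=5)
Line 10: ['release', 'old', 'time'] (min_width=16, slack=1)
Line 11: ['violin', 'blackboard'] (min_width=17, slack=0)

Answer: 2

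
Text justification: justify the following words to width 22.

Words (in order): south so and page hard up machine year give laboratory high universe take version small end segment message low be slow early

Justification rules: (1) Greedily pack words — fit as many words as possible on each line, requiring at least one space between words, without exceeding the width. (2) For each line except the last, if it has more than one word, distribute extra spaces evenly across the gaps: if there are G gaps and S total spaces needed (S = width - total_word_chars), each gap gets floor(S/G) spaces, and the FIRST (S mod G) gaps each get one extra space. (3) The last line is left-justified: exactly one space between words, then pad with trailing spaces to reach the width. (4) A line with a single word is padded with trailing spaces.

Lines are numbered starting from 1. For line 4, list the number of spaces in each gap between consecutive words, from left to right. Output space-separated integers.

Line 1: ['south', 'so', 'and', 'page', 'hard'] (min_width=22, slack=0)
Line 2: ['up', 'machine', 'year', 'give'] (min_width=20, slack=2)
Line 3: ['laboratory', 'high'] (min_width=15, slack=7)
Line 4: ['universe', 'take', 'version'] (min_width=21, slack=1)
Line 5: ['small', 'end', 'segment'] (min_width=17, slack=5)
Line 6: ['message', 'low', 'be', 'slow'] (min_width=19, slack=3)
Line 7: ['early'] (min_width=5, slack=17)

Answer: 2 1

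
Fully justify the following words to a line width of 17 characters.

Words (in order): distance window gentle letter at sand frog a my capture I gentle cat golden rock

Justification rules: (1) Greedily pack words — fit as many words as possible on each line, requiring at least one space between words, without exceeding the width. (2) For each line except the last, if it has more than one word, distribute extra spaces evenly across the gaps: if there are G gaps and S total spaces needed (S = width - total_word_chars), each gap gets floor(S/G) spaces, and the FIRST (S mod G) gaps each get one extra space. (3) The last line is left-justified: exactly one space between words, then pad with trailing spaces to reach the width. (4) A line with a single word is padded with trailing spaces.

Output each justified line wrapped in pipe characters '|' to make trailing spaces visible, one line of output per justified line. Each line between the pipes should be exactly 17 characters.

Answer: |distance   window|
|gentle  letter at|
|sand  frog  a  my|
|capture  I gentle|
|cat golden rock  |

Derivation:
Line 1: ['distance', 'window'] (min_width=15, slack=2)
Line 2: ['gentle', 'letter', 'at'] (min_width=16, slack=1)
Line 3: ['sand', 'frog', 'a', 'my'] (min_width=14, slack=3)
Line 4: ['capture', 'I', 'gentle'] (min_width=16, slack=1)
Line 5: ['cat', 'golden', 'rock'] (min_width=15, slack=2)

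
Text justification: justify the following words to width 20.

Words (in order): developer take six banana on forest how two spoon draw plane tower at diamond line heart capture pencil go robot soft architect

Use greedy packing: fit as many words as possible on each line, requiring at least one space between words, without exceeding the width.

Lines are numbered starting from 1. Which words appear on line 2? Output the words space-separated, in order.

Line 1: ['developer', 'take', 'six'] (min_width=18, slack=2)
Line 2: ['banana', 'on', 'forest', 'how'] (min_width=20, slack=0)
Line 3: ['two', 'spoon', 'draw', 'plane'] (min_width=20, slack=0)
Line 4: ['tower', 'at', 'diamond'] (min_width=16, slack=4)
Line 5: ['line', 'heart', 'capture'] (min_width=18, slack=2)
Line 6: ['pencil', 'go', 'robot', 'soft'] (min_width=20, slack=0)
Line 7: ['architect'] (min_width=9, slack=11)

Answer: banana on forest how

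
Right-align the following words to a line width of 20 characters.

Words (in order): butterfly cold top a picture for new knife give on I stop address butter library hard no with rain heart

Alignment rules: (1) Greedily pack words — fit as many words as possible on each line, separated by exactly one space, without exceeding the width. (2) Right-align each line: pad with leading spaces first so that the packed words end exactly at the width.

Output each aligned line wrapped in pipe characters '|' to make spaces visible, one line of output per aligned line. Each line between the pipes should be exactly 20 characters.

Line 1: ['butterfly', 'cold', 'top', 'a'] (min_width=20, slack=0)
Line 2: ['picture', 'for', 'new'] (min_width=15, slack=5)
Line 3: ['knife', 'give', 'on', 'I', 'stop'] (min_width=20, slack=0)
Line 4: ['address', 'butter'] (min_width=14, slack=6)
Line 5: ['library', 'hard', 'no', 'with'] (min_width=20, slack=0)
Line 6: ['rain', 'heart'] (min_width=10, slack=10)

Answer: |butterfly cold top a|
|     picture for new|
|knife give on I stop|
|      address butter|
|library hard no with|
|          rain heart|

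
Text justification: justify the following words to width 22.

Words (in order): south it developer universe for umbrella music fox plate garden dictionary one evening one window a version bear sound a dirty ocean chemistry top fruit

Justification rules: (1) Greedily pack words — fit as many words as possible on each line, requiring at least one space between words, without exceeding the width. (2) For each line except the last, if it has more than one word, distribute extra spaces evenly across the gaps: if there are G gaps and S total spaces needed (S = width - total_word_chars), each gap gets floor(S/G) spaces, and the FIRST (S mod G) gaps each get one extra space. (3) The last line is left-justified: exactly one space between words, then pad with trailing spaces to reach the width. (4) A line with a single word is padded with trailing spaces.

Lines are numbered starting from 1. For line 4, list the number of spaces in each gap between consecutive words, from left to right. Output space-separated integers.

Answer: 1 1

Derivation:
Line 1: ['south', 'it', 'developer'] (min_width=18, slack=4)
Line 2: ['universe', 'for', 'umbrella'] (min_width=21, slack=1)
Line 3: ['music', 'fox', 'plate', 'garden'] (min_width=22, slack=0)
Line 4: ['dictionary', 'one', 'evening'] (min_width=22, slack=0)
Line 5: ['one', 'window', 'a', 'version'] (min_width=20, slack=2)
Line 6: ['bear', 'sound', 'a', 'dirty'] (min_width=18, slack=4)
Line 7: ['ocean', 'chemistry', 'top'] (min_width=19, slack=3)
Line 8: ['fruit'] (min_width=5, slack=17)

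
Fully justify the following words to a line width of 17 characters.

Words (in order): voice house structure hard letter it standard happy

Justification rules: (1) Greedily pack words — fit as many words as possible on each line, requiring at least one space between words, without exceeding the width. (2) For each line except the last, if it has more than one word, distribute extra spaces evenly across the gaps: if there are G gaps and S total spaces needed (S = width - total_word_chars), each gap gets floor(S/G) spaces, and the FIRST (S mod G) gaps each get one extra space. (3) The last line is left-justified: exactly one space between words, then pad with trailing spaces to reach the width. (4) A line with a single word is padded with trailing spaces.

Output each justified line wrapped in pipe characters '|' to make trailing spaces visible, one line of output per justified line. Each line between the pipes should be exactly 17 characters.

Answer: |voice       house|
|structure    hard|
|letter         it|
|standard happy   |

Derivation:
Line 1: ['voice', 'house'] (min_width=11, slack=6)
Line 2: ['structure', 'hard'] (min_width=14, slack=3)
Line 3: ['letter', 'it'] (min_width=9, slack=8)
Line 4: ['standard', 'happy'] (min_width=14, slack=3)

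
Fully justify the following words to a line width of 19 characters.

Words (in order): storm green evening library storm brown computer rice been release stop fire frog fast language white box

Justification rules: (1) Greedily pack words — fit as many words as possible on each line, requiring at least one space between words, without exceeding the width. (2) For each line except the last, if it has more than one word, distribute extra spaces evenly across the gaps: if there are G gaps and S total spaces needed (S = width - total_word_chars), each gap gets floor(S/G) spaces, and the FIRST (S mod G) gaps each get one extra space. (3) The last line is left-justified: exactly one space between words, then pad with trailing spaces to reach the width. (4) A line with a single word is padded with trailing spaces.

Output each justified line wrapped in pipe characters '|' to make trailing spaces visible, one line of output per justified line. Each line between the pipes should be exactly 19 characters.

Answer: |storm green evening|
|library storm brown|
|computer  rice been|
|release  stop  fire|
|frog  fast language|
|white box          |

Derivation:
Line 1: ['storm', 'green', 'evening'] (min_width=19, slack=0)
Line 2: ['library', 'storm', 'brown'] (min_width=19, slack=0)
Line 3: ['computer', 'rice', 'been'] (min_width=18, slack=1)
Line 4: ['release', 'stop', 'fire'] (min_width=17, slack=2)
Line 5: ['frog', 'fast', 'language'] (min_width=18, slack=1)
Line 6: ['white', 'box'] (min_width=9, slack=10)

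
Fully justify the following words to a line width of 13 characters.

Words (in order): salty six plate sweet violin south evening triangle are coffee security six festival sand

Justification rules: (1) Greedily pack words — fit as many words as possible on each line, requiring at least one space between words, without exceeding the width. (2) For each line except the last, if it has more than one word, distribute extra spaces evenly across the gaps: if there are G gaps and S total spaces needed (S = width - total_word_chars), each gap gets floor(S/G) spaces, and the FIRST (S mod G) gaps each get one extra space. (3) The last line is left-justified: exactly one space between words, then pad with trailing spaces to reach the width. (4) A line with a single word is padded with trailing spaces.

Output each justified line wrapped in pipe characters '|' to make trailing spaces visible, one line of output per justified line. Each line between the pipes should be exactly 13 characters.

Line 1: ['salty', 'six'] (min_width=9, slack=4)
Line 2: ['plate', 'sweet'] (min_width=11, slack=2)
Line 3: ['violin', 'south'] (min_width=12, slack=1)
Line 4: ['evening'] (min_width=7, slack=6)
Line 5: ['triangle', 'are'] (min_width=12, slack=1)
Line 6: ['coffee'] (min_width=6, slack=7)
Line 7: ['security', 'six'] (min_width=12, slack=1)
Line 8: ['festival', 'sand'] (min_width=13, slack=0)

Answer: |salty     six|
|plate   sweet|
|violin  south|
|evening      |
|triangle  are|
|coffee       |
|security  six|
|festival sand|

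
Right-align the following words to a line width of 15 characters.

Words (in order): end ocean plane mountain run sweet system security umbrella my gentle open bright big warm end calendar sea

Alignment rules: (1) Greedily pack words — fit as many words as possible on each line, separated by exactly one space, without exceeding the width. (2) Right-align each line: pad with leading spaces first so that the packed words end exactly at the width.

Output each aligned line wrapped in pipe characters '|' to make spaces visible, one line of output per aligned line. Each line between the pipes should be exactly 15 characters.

Line 1: ['end', 'ocean', 'plane'] (min_width=15, slack=0)
Line 2: ['mountain', 'run'] (min_width=12, slack=3)
Line 3: ['sweet', 'system'] (min_width=12, slack=3)
Line 4: ['security'] (min_width=8, slack=7)
Line 5: ['umbrella', 'my'] (min_width=11, slack=4)
Line 6: ['gentle', 'open'] (min_width=11, slack=4)
Line 7: ['bright', 'big', 'warm'] (min_width=15, slack=0)
Line 8: ['end', 'calendar'] (min_width=12, slack=3)
Line 9: ['sea'] (min_width=3, slack=12)

Answer: |end ocean plane|
|   mountain run|
|   sweet system|
|       security|
|    umbrella my|
|    gentle open|
|bright big warm|
|   end calendar|
|            sea|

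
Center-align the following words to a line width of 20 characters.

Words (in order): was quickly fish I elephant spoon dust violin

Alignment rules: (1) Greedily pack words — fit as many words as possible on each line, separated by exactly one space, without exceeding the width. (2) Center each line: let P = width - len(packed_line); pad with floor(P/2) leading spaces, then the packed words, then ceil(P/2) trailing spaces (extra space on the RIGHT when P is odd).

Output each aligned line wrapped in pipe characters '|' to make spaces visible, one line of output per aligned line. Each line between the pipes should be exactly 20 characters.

Answer: | was quickly fish I |
|elephant spoon dust |
|       violin       |

Derivation:
Line 1: ['was', 'quickly', 'fish', 'I'] (min_width=18, slack=2)
Line 2: ['elephant', 'spoon', 'dust'] (min_width=19, slack=1)
Line 3: ['violin'] (min_width=6, slack=14)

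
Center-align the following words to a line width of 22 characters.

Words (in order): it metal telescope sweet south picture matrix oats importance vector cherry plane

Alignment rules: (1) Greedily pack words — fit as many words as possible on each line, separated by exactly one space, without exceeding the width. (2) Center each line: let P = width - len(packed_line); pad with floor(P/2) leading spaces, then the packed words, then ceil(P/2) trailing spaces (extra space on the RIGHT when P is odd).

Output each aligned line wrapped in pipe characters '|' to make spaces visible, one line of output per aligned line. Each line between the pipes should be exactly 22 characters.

Line 1: ['it', 'metal', 'telescope'] (min_width=18, slack=4)
Line 2: ['sweet', 'south', 'picture'] (min_width=19, slack=3)
Line 3: ['matrix', 'oats', 'importance'] (min_width=22, slack=0)
Line 4: ['vector', 'cherry', 'plane'] (min_width=19, slack=3)

Answer: |  it metal telescope  |
| sweet south picture  |
|matrix oats importance|
| vector cherry plane  |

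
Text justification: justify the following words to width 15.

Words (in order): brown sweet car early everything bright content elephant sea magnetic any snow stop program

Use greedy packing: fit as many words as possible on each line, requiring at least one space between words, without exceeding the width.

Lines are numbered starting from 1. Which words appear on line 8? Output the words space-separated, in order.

Line 1: ['brown', 'sweet', 'car'] (min_width=15, slack=0)
Line 2: ['early'] (min_width=5, slack=10)
Line 3: ['everything'] (min_width=10, slack=5)
Line 4: ['bright', 'content'] (min_width=14, slack=1)
Line 5: ['elephant', 'sea'] (min_width=12, slack=3)
Line 6: ['magnetic', 'any'] (min_width=12, slack=3)
Line 7: ['snow', 'stop'] (min_width=9, slack=6)
Line 8: ['program'] (min_width=7, slack=8)

Answer: program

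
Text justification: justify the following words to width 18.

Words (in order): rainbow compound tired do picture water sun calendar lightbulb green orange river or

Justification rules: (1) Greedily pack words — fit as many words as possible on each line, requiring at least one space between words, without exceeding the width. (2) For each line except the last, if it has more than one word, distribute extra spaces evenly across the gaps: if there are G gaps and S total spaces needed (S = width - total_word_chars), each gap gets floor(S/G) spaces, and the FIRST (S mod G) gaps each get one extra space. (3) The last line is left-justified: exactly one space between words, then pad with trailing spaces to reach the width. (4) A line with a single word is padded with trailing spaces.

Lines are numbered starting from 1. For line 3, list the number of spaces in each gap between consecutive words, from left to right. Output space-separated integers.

Answer: 1 1

Derivation:
Line 1: ['rainbow', 'compound'] (min_width=16, slack=2)
Line 2: ['tired', 'do', 'picture'] (min_width=16, slack=2)
Line 3: ['water', 'sun', 'calendar'] (min_width=18, slack=0)
Line 4: ['lightbulb', 'green'] (min_width=15, slack=3)
Line 5: ['orange', 'river', 'or'] (min_width=15, slack=3)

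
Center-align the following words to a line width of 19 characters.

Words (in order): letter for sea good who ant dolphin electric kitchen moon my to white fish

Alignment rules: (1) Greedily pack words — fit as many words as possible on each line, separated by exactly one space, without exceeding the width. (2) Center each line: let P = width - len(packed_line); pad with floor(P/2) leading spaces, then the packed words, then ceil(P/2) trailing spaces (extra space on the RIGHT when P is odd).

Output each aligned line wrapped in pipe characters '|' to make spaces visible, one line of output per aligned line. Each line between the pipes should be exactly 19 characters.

Answer: |letter for sea good|
|  who ant dolphin  |
| electric kitchen  |
| moon my to white  |
|       fish        |

Derivation:
Line 1: ['letter', 'for', 'sea', 'good'] (min_width=19, slack=0)
Line 2: ['who', 'ant', 'dolphin'] (min_width=15, slack=4)
Line 3: ['electric', 'kitchen'] (min_width=16, slack=3)
Line 4: ['moon', 'my', 'to', 'white'] (min_width=16, slack=3)
Line 5: ['fish'] (min_width=4, slack=15)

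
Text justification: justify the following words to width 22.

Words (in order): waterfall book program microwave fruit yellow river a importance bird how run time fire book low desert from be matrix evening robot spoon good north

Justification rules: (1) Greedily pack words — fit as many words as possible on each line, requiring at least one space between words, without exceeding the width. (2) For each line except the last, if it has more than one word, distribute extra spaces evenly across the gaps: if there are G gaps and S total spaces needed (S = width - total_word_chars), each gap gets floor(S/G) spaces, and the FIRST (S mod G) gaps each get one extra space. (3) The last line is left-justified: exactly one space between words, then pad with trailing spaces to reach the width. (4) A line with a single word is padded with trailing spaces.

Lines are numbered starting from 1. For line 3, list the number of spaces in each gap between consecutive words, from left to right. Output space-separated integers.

Line 1: ['waterfall', 'book', 'program'] (min_width=22, slack=0)
Line 2: ['microwave', 'fruit', 'yellow'] (min_width=22, slack=0)
Line 3: ['river', 'a', 'importance'] (min_width=18, slack=4)
Line 4: ['bird', 'how', 'run', 'time', 'fire'] (min_width=22, slack=0)
Line 5: ['book', 'low', 'desert', 'from'] (min_width=20, slack=2)
Line 6: ['be', 'matrix', 'evening'] (min_width=17, slack=5)
Line 7: ['robot', 'spoon', 'good', 'north'] (min_width=22, slack=0)

Answer: 3 3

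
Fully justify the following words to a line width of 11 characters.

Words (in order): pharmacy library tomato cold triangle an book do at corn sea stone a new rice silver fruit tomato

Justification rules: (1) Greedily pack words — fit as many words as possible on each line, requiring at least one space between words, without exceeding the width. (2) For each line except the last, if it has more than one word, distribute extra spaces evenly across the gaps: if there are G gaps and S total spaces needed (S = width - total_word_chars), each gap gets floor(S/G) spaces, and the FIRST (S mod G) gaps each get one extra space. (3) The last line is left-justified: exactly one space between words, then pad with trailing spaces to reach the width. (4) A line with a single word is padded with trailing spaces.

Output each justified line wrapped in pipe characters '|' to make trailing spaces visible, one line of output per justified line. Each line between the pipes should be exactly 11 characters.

Answer: |pharmacy   |
|library    |
|tomato cold|
|triangle an|
|book  do at|
|corn    sea|
|stone a new|
|rice silver|
|fruit      |
|tomato     |

Derivation:
Line 1: ['pharmacy'] (min_width=8, slack=3)
Line 2: ['library'] (min_width=7, slack=4)
Line 3: ['tomato', 'cold'] (min_width=11, slack=0)
Line 4: ['triangle', 'an'] (min_width=11, slack=0)
Line 5: ['book', 'do', 'at'] (min_width=10, slack=1)
Line 6: ['corn', 'sea'] (min_width=8, slack=3)
Line 7: ['stone', 'a', 'new'] (min_width=11, slack=0)
Line 8: ['rice', 'silver'] (min_width=11, slack=0)
Line 9: ['fruit'] (min_width=5, slack=6)
Line 10: ['tomato'] (min_width=6, slack=5)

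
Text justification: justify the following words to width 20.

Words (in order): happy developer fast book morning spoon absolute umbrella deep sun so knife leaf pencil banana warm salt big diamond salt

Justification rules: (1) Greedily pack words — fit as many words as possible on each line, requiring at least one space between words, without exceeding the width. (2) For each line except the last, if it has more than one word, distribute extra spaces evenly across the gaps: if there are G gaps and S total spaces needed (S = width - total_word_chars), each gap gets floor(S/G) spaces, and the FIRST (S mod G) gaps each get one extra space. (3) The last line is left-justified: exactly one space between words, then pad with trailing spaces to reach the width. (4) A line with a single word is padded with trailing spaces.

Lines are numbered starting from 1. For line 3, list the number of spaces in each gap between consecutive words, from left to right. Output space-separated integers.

Line 1: ['happy', 'developer', 'fast'] (min_width=20, slack=0)
Line 2: ['book', 'morning', 'spoon'] (min_width=18, slack=2)
Line 3: ['absolute', 'umbrella'] (min_width=17, slack=3)
Line 4: ['deep', 'sun', 'so', 'knife'] (min_width=17, slack=3)
Line 5: ['leaf', 'pencil', 'banana'] (min_width=18, slack=2)
Line 6: ['warm', 'salt', 'big'] (min_width=13, slack=7)
Line 7: ['diamond', 'salt'] (min_width=12, slack=8)

Answer: 4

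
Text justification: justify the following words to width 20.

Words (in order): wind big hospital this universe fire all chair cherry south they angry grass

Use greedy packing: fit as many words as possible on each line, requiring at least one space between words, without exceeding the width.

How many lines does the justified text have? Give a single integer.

Answer: 5

Derivation:
Line 1: ['wind', 'big', 'hospital'] (min_width=17, slack=3)
Line 2: ['this', 'universe', 'fire'] (min_width=18, slack=2)
Line 3: ['all', 'chair', 'cherry'] (min_width=16, slack=4)
Line 4: ['south', 'they', 'angry'] (min_width=16, slack=4)
Line 5: ['grass'] (min_width=5, slack=15)
Total lines: 5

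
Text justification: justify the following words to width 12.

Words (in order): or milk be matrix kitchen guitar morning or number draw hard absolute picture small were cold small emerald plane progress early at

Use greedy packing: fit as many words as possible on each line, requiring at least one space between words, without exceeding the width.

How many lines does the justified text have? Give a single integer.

Answer: 15

Derivation:
Line 1: ['or', 'milk', 'be'] (min_width=10, slack=2)
Line 2: ['matrix'] (min_width=6, slack=6)
Line 3: ['kitchen'] (min_width=7, slack=5)
Line 4: ['guitar'] (min_width=6, slack=6)
Line 5: ['morning', 'or'] (min_width=10, slack=2)
Line 6: ['number', 'draw'] (min_width=11, slack=1)
Line 7: ['hard'] (min_width=4, slack=8)
Line 8: ['absolute'] (min_width=8, slack=4)
Line 9: ['picture'] (min_width=7, slack=5)
Line 10: ['small', 'were'] (min_width=10, slack=2)
Line 11: ['cold', 'small'] (min_width=10, slack=2)
Line 12: ['emerald'] (min_width=7, slack=5)
Line 13: ['plane'] (min_width=5, slack=7)
Line 14: ['progress'] (min_width=8, slack=4)
Line 15: ['early', 'at'] (min_width=8, slack=4)
Total lines: 15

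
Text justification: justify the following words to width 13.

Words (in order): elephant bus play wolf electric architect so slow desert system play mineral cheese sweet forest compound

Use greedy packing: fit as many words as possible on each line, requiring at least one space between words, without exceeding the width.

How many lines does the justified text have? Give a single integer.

Answer: 10

Derivation:
Line 1: ['elephant', 'bus'] (min_width=12, slack=1)
Line 2: ['play', 'wolf'] (min_width=9, slack=4)
Line 3: ['electric'] (min_width=8, slack=5)
Line 4: ['architect', 'so'] (min_width=12, slack=1)
Line 5: ['slow', 'desert'] (min_width=11, slack=2)
Line 6: ['system', 'play'] (min_width=11, slack=2)
Line 7: ['mineral'] (min_width=7, slack=6)
Line 8: ['cheese', 'sweet'] (min_width=12, slack=1)
Line 9: ['forest'] (min_width=6, slack=7)
Line 10: ['compound'] (min_width=8, slack=5)
Total lines: 10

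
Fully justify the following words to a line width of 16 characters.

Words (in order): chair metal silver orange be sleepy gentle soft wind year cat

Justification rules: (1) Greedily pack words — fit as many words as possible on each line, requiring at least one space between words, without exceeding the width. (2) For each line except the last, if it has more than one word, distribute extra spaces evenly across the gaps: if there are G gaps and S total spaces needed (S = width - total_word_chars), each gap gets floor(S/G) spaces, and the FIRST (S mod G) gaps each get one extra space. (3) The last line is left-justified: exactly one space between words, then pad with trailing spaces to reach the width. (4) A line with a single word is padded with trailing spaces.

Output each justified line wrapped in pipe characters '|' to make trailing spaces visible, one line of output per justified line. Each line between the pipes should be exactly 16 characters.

Line 1: ['chair', 'metal'] (min_width=11, slack=5)
Line 2: ['silver', 'orange', 'be'] (min_width=16, slack=0)
Line 3: ['sleepy', 'gentle'] (min_width=13, slack=3)
Line 4: ['soft', 'wind', 'year'] (min_width=14, slack=2)
Line 5: ['cat'] (min_width=3, slack=13)

Answer: |chair      metal|
|silver orange be|
|sleepy    gentle|
|soft  wind  year|
|cat             |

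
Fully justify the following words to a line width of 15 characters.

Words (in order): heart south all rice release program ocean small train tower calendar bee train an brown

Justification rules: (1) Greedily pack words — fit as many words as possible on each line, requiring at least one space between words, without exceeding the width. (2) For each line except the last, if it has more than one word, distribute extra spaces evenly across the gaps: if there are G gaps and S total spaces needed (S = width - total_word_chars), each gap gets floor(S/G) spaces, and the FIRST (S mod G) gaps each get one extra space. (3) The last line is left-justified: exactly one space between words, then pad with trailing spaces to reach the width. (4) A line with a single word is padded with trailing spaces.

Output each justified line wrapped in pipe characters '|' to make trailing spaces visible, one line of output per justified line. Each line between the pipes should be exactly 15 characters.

Line 1: ['heart', 'south', 'all'] (min_width=15, slack=0)
Line 2: ['rice', 'release'] (min_width=12, slack=3)
Line 3: ['program', 'ocean'] (min_width=13, slack=2)
Line 4: ['small', 'train'] (min_width=11, slack=4)
Line 5: ['tower', 'calendar'] (min_width=14, slack=1)
Line 6: ['bee', 'train', 'an'] (min_width=12, slack=3)
Line 7: ['brown'] (min_width=5, slack=10)

Answer: |heart south all|
|rice    release|
|program   ocean|
|small     train|
|tower  calendar|
|bee   train  an|
|brown          |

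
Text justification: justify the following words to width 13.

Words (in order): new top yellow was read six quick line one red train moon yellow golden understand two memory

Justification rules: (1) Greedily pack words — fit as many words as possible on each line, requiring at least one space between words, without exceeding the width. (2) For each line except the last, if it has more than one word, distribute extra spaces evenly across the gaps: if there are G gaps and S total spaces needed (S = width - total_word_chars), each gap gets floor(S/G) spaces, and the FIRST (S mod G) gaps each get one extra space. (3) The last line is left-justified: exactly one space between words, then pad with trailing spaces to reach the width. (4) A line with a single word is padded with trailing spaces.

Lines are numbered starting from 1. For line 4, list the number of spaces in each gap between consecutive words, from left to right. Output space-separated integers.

Answer: 4

Derivation:
Line 1: ['new', 'top'] (min_width=7, slack=6)
Line 2: ['yellow', 'was'] (min_width=10, slack=3)
Line 3: ['read', 'six'] (min_width=8, slack=5)
Line 4: ['quick', 'line'] (min_width=10, slack=3)
Line 5: ['one', 'red', 'train'] (min_width=13, slack=0)
Line 6: ['moon', 'yellow'] (min_width=11, slack=2)
Line 7: ['golden'] (min_width=6, slack=7)
Line 8: ['understand'] (min_width=10, slack=3)
Line 9: ['two', 'memory'] (min_width=10, slack=3)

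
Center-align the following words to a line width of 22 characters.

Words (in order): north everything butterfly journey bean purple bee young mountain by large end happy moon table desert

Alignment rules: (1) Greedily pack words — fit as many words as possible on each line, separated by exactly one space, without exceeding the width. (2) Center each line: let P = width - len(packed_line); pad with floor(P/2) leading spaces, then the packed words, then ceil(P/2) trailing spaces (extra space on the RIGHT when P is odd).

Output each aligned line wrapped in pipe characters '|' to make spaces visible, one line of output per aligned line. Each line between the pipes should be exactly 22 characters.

Answer: |   north everything   |
|butterfly journey bean|
|   purple bee young   |
|mountain by large end |
|   happy moon table   |
|        desert        |

Derivation:
Line 1: ['north', 'everything'] (min_width=16, slack=6)
Line 2: ['butterfly', 'journey', 'bean'] (min_width=22, slack=0)
Line 3: ['purple', 'bee', 'young'] (min_width=16, slack=6)
Line 4: ['mountain', 'by', 'large', 'end'] (min_width=21, slack=1)
Line 5: ['happy', 'moon', 'table'] (min_width=16, slack=6)
Line 6: ['desert'] (min_width=6, slack=16)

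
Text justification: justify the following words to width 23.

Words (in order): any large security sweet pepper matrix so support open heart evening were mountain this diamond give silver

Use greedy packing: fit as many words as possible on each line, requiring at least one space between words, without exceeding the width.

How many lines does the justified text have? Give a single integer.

Answer: 6

Derivation:
Line 1: ['any', 'large', 'security'] (min_width=18, slack=5)
Line 2: ['sweet', 'pepper', 'matrix', 'so'] (min_width=22, slack=1)
Line 3: ['support', 'open', 'heart'] (min_width=18, slack=5)
Line 4: ['evening', 'were', 'mountain'] (min_width=21, slack=2)
Line 5: ['this', 'diamond', 'give'] (min_width=17, slack=6)
Line 6: ['silver'] (min_width=6, slack=17)
Total lines: 6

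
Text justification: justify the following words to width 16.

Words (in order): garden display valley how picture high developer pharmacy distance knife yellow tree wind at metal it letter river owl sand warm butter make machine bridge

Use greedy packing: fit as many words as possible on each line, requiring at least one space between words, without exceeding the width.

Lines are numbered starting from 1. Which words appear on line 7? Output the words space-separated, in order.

Answer: yellow tree wind

Derivation:
Line 1: ['garden', 'display'] (min_width=14, slack=2)
Line 2: ['valley', 'how'] (min_width=10, slack=6)
Line 3: ['picture', 'high'] (min_width=12, slack=4)
Line 4: ['developer'] (min_width=9, slack=7)
Line 5: ['pharmacy'] (min_width=8, slack=8)
Line 6: ['distance', 'knife'] (min_width=14, slack=2)
Line 7: ['yellow', 'tree', 'wind'] (min_width=16, slack=0)
Line 8: ['at', 'metal', 'it'] (min_width=11, slack=5)
Line 9: ['letter', 'river', 'owl'] (min_width=16, slack=0)
Line 10: ['sand', 'warm', 'butter'] (min_width=16, slack=0)
Line 11: ['make', 'machine'] (min_width=12, slack=4)
Line 12: ['bridge'] (min_width=6, slack=10)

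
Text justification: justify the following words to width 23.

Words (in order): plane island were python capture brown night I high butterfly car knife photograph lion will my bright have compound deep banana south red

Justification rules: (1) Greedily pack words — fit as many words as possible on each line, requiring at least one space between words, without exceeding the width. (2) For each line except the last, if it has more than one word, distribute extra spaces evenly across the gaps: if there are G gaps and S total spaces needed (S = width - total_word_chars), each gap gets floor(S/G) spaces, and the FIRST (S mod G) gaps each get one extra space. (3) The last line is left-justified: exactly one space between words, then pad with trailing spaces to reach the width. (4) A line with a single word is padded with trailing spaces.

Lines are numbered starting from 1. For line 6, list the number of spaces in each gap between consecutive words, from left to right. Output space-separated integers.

Line 1: ['plane', 'island', 'were'] (min_width=17, slack=6)
Line 2: ['python', 'capture', 'brown'] (min_width=20, slack=3)
Line 3: ['night', 'I', 'high', 'butterfly'] (min_width=22, slack=1)
Line 4: ['car', 'knife', 'photograph'] (min_width=20, slack=3)
Line 5: ['lion', 'will', 'my', 'bright'] (min_width=19, slack=4)
Line 6: ['have', 'compound', 'deep'] (min_width=18, slack=5)
Line 7: ['banana', 'south', 'red'] (min_width=16, slack=7)

Answer: 4 3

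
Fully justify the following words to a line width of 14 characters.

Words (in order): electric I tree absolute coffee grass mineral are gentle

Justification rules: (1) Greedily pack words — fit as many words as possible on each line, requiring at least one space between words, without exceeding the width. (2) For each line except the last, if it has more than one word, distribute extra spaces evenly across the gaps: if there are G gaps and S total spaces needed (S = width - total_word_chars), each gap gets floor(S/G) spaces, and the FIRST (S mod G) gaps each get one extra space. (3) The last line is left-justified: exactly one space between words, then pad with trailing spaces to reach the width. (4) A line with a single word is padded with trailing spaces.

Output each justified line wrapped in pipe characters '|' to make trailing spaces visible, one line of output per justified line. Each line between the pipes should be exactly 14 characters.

Answer: |electric     I|
|tree  absolute|
|coffee   grass|
|mineral    are|
|gentle        |

Derivation:
Line 1: ['electric', 'I'] (min_width=10, slack=4)
Line 2: ['tree', 'absolute'] (min_width=13, slack=1)
Line 3: ['coffee', 'grass'] (min_width=12, slack=2)
Line 4: ['mineral', 'are'] (min_width=11, slack=3)
Line 5: ['gentle'] (min_width=6, slack=8)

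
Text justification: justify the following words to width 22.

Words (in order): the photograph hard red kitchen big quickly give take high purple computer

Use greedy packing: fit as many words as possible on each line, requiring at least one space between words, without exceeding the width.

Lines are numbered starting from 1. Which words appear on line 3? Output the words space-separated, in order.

Answer: quickly give take high

Derivation:
Line 1: ['the', 'photograph', 'hard'] (min_width=19, slack=3)
Line 2: ['red', 'kitchen', 'big'] (min_width=15, slack=7)
Line 3: ['quickly', 'give', 'take', 'high'] (min_width=22, slack=0)
Line 4: ['purple', 'computer'] (min_width=15, slack=7)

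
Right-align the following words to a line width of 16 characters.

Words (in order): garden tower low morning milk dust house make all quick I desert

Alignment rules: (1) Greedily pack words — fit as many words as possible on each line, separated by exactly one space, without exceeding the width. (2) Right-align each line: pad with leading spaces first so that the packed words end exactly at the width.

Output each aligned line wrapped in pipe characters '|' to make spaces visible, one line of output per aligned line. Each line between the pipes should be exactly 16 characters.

Line 1: ['garden', 'tower', 'low'] (min_width=16, slack=0)
Line 2: ['morning', 'milk'] (min_width=12, slack=4)
Line 3: ['dust', 'house', 'make'] (min_width=15, slack=1)
Line 4: ['all', 'quick', 'I'] (min_width=11, slack=5)
Line 5: ['desert'] (min_width=6, slack=10)

Answer: |garden tower low|
|    morning milk|
| dust house make|
|     all quick I|
|          desert|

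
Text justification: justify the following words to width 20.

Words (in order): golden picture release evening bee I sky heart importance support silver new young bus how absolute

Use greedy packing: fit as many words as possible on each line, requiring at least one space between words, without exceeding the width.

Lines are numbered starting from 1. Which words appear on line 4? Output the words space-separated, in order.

Line 1: ['golden', 'picture'] (min_width=14, slack=6)
Line 2: ['release', 'evening', 'bee'] (min_width=19, slack=1)
Line 3: ['I', 'sky', 'heart'] (min_width=11, slack=9)
Line 4: ['importance', 'support'] (min_width=18, slack=2)
Line 5: ['silver', 'new', 'young', 'bus'] (min_width=20, slack=0)
Line 6: ['how', 'absolute'] (min_width=12, slack=8)

Answer: importance support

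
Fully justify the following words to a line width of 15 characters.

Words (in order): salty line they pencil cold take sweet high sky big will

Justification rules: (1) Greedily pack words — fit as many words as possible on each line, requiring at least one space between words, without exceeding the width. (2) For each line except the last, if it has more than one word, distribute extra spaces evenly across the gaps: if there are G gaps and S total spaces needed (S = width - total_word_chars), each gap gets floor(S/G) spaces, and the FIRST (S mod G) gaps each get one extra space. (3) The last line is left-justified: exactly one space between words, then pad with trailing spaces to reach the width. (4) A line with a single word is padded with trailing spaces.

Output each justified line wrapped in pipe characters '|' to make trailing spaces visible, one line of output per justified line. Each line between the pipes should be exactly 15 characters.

Line 1: ['salty', 'line', 'they'] (min_width=15, slack=0)
Line 2: ['pencil', 'cold'] (min_width=11, slack=4)
Line 3: ['take', 'sweet', 'high'] (min_width=15, slack=0)
Line 4: ['sky', 'big', 'will'] (min_width=12, slack=3)

Answer: |salty line they|
|pencil     cold|
|take sweet high|
|sky big will   |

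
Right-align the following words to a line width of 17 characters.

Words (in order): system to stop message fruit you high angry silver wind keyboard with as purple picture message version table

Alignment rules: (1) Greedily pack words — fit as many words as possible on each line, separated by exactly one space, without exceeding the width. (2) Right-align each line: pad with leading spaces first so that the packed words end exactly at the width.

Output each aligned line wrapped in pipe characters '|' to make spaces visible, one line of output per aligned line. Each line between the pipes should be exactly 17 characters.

Answer: |   system to stop|
|message fruit you|
|high angry silver|
|    wind keyboard|
|   with as purple|
|  picture message|
|    version table|

Derivation:
Line 1: ['system', 'to', 'stop'] (min_width=14, slack=3)
Line 2: ['message', 'fruit', 'you'] (min_width=17, slack=0)
Line 3: ['high', 'angry', 'silver'] (min_width=17, slack=0)
Line 4: ['wind', 'keyboard'] (min_width=13, slack=4)
Line 5: ['with', 'as', 'purple'] (min_width=14, slack=3)
Line 6: ['picture', 'message'] (min_width=15, slack=2)
Line 7: ['version', 'table'] (min_width=13, slack=4)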